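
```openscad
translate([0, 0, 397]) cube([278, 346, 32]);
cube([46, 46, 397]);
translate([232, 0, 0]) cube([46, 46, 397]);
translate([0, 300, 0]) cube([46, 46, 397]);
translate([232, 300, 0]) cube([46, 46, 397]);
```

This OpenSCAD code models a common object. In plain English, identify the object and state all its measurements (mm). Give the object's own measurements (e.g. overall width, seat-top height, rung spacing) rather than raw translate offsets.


A simple wooden stool: a rectangular seat 278 mm (x) by 346 mm (y), 32 mm thick, top face at z = 429 mm, on four square legs, each 46×46 mm in cross-section. The legs rest on z = 0, each flush with a corner of the seat.


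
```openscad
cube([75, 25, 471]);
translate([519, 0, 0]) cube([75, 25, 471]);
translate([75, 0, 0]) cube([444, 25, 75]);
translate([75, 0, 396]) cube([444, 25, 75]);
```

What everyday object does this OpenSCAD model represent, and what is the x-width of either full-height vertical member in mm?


A picture frame. The border width is 75 mm.

Four thin pieces enclosing a rectangular opening — a picture frame. The two full-height stiles are 471 mm tall; the top rail sits at z = 396 and is 75 mm tall, so the border above the opening is 471 − 396 = 75 mm, matching the stile x-width.


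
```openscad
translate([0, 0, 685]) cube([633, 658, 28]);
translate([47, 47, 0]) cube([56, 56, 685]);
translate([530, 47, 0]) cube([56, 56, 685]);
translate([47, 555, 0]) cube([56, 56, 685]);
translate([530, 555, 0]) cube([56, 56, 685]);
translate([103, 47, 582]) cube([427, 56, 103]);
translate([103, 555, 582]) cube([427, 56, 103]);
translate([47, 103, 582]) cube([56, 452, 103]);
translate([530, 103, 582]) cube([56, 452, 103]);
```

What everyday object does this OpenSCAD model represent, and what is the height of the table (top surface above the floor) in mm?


A table. The table height is 713 mm.

A 633×658×28 slab sits at z = 685 on four 56 mm square posts — a table. The top surface is at 685 + 28 = 713 mm.


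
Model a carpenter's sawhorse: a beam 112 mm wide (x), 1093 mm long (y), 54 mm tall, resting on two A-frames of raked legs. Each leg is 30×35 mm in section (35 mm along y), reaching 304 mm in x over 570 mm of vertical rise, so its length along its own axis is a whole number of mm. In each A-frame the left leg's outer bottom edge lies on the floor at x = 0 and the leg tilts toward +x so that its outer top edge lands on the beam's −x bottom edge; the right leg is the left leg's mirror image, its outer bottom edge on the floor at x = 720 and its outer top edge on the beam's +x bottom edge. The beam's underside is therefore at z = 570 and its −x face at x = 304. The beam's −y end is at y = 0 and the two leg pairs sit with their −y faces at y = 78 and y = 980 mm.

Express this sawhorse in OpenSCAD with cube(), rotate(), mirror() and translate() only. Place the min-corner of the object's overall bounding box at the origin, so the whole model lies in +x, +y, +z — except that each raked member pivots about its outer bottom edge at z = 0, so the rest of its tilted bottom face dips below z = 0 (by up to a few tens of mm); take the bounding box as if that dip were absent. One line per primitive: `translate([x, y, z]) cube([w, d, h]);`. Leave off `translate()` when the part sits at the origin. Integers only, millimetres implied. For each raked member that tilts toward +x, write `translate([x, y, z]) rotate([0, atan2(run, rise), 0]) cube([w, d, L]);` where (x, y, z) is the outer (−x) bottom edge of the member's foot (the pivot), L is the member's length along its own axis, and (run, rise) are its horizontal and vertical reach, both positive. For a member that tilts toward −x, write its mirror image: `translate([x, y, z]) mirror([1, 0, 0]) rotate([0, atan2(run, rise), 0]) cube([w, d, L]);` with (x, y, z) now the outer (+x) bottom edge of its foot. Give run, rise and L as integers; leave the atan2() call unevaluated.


// leg length = √(304² + 570²) = 646
// right-leg outer foot x = 2·304 + 112 = 720
// beam min-corner = (304, 0, 570)
translate([304, 0, 570]) cube([112, 1093, 54]);
translate([0, 78, 0]) rotate([0, atan2(304, 570), 0]) cube([30, 35, 646]);
translate([720, 78, 0]) mirror([1, 0, 0]) rotate([0, atan2(304, 570), 0]) cube([30, 35, 646]);
translate([0, 980, 0]) rotate([0, atan2(304, 570), 0]) cube([30, 35, 646]);
translate([720, 980, 0]) mirror([1, 0, 0]) rotate([0, atan2(304, 570), 0]) cube([30, 35, 646]);


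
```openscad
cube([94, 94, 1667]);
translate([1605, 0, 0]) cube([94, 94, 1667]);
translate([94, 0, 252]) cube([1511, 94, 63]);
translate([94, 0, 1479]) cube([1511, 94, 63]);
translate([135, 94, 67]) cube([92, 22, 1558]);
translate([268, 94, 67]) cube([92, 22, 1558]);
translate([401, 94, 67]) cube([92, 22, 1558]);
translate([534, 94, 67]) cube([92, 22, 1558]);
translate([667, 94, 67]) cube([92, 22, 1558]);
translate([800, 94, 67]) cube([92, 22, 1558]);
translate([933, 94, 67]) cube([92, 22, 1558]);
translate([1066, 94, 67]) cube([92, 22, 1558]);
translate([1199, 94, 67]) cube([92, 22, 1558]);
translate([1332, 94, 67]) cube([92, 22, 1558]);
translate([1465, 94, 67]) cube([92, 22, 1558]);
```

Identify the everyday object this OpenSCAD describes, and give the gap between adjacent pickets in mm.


A fence section. The picket gap is 41 mm.

Two posts, two rails, 11 pickets — a fence section. Span 1511 mm holds 11 pickets of 92 mm with 12 equal gaps: ⌊(1511 − 11·92) / 12⌋ = 41 mm.


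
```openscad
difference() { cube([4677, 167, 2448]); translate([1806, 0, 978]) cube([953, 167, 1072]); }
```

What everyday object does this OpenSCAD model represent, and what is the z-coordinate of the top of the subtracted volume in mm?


A wall with a window opening. The window head height is 2050 mm.

A wall with a rectangular opening subtracted — a window. Sill at z = 978, opening 1072 mm tall, so the head is at 978 + 1072 = 2050 mm.


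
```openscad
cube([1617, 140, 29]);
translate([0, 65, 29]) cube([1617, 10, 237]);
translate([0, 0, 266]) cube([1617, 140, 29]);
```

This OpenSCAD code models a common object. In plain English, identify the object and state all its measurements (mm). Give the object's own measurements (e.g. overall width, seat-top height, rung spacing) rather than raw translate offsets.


An I-beam lying along x, 1617 mm long. Overall section height 295 mm. Two flanges 140 mm wide (y) and 29 mm thick, one on the floor and one at the top; a web 10 mm thick runs between them, centred on the flange width.


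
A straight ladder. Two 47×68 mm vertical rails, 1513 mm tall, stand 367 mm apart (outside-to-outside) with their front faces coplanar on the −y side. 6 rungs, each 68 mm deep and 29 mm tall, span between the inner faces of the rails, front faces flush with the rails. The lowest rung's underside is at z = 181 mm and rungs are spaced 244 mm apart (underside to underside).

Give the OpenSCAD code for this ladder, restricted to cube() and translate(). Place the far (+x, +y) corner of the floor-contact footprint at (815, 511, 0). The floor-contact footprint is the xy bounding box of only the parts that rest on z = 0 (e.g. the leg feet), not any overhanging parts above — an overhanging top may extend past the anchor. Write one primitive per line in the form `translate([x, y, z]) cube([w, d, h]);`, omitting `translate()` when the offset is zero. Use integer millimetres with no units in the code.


translate([448, 443, 0]) cube([47, 68, 1513]);
translate([768, 443, 0]) cube([47, 68, 1513]);
translate([495, 443, 181]) cube([273, 68, 29]);
translate([495, 443, 425]) cube([273, 68, 29]);
translate([495, 443, 669]) cube([273, 68, 29]);
translate([495, 443, 913]) cube([273, 68, 29]);
translate([495, 443, 1157]) cube([273, 68, 29]);
translate([495, 443, 1401]) cube([273, 68, 29]);


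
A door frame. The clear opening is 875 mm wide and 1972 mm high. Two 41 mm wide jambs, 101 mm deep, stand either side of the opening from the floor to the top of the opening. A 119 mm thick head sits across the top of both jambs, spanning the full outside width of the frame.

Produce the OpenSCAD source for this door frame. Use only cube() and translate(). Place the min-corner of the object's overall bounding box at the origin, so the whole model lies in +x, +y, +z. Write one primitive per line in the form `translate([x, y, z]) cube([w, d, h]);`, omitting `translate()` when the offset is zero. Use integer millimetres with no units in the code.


cube([41, 101, 1972]);
translate([916, 0, 0]) cube([41, 101, 1972]);
translate([0, 0, 1972]) cube([957, 101, 119]);


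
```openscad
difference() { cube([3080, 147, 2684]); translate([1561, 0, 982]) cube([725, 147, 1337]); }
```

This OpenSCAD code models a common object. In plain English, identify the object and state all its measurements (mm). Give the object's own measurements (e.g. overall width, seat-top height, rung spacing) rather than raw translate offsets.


A wall 3080 mm long (x), 147 mm thick (y), 2684 mm tall, with a rectangular window opening cut through it. The opening is 725 mm wide and 1337 mm tall; its sill is at z = 982 mm and its near (−x) edge is 1561 mm from the wall's −x end. The opening passes through the full wall thickness.


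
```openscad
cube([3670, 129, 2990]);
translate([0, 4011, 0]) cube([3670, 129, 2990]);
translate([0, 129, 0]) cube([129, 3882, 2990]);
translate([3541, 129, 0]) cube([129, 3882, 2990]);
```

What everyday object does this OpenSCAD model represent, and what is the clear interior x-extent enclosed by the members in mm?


A house (or room) frame. The interior width is 3412 mm.

Four 2990 mm walls enclosing a rectangle with no floor or roof — a room or house frame. Outside width is 3670 mm and wall thickness is 129 mm, so the interior width is 3670 − 2 × 129 = 3412 mm.


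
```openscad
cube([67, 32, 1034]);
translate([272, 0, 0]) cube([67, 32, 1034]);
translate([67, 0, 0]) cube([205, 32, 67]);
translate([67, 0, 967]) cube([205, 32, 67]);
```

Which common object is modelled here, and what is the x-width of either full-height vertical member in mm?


A picture frame. The border width is 67 mm.

Four thin pieces enclosing a rectangular opening — a picture frame. The two full-height stiles are 1034 mm tall; the top rail sits at z = 967 and is 67 mm tall, so the border above the opening is 1034 − 967 = 67 mm, matching the stile x-width.


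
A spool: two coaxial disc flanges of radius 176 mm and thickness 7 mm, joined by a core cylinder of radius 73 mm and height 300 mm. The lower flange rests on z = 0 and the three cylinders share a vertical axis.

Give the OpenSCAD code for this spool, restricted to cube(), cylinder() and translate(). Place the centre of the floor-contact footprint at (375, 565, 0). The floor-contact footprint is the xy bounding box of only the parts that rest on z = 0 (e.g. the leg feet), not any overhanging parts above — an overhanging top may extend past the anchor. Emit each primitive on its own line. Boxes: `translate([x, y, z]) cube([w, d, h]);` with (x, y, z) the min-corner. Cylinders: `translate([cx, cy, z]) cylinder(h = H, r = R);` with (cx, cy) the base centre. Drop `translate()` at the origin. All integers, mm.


translate([375, 565, 0]) cylinder(h = 7, r = 176);
translate([375, 565, 7]) cylinder(h = 300, r = 73);
translate([375, 565, 307]) cylinder(h = 7, r = 176);


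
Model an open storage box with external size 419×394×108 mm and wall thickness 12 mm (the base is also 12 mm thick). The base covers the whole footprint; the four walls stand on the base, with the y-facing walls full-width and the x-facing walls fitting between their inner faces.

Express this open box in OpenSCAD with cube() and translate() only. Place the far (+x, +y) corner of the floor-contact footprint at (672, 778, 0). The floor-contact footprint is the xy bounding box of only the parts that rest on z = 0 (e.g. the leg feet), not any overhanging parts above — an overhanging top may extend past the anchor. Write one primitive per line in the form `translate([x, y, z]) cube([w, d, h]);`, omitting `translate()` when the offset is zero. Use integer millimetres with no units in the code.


translate([253, 384, 0]) cube([419, 394, 12]);
translate([253, 384, 12]) cube([419, 12, 96]);
translate([253, 766, 12]) cube([419, 12, 96]);
translate([253, 396, 12]) cube([12, 370, 96]);
translate([660, 396, 12]) cube([12, 370, 96]);


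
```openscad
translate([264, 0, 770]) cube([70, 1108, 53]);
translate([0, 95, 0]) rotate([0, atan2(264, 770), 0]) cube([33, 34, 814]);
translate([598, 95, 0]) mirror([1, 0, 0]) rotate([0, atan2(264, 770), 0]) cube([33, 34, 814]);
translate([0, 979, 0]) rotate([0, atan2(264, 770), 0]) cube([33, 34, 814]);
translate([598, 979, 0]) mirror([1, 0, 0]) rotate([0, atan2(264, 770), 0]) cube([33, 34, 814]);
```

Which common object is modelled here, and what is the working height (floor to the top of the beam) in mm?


A sawhorse. The overall height is 823 mm.

A beam across two mirrored pairs of raked legs — a sawhorse. The beam's underside is at z = 770 (matching the legs' vertical rise in atan2(264, 770)) and the beam is 53 mm tall, so its top is at 770 + 53 = 823 mm. The raked legs top out at the beam's underside, so that is the highest point.


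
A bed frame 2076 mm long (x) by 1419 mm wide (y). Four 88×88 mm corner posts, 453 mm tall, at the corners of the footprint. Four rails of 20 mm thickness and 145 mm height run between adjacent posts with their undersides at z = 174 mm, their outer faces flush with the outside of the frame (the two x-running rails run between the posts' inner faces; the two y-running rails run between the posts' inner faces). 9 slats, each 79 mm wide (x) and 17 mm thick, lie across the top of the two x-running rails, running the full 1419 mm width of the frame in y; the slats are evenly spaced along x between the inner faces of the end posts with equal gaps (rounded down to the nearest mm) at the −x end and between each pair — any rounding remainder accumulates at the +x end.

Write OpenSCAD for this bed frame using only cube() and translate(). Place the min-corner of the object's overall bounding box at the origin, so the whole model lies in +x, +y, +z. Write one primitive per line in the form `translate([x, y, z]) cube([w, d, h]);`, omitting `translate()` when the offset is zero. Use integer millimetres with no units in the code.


// slat z = rail_z + rail_h = 174 + 145 = 319
// slat gap = ⌊(1900 − 9·79) / 10⌋ = 118
cube([88, 88, 453]);
translate([0, 1331, 0]) cube([88, 88, 453]);
translate([1988, 0, 0]) cube([88, 88, 453]);
translate([1988, 1331, 0]) cube([88, 88, 453]);
translate([88, 0, 174]) cube([1900, 20, 145]);
translate([88, 1399, 174]) cube([1900, 20, 145]);
translate([0, 88, 174]) cube([20, 1243, 145]);
translate([2056, 88, 174]) cube([20, 1243, 145]);
translate([206, 0, 319]) cube([79, 1419, 17]);
translate([403, 0, 319]) cube([79, 1419, 17]);
translate([600, 0, 319]) cube([79, 1419, 17]);
translate([797, 0, 319]) cube([79, 1419, 17]);
translate([994, 0, 319]) cube([79, 1419, 17]);
translate([1191, 0, 319]) cube([79, 1419, 17]);
translate([1388, 0, 319]) cube([79, 1419, 17]);
translate([1585, 0, 319]) cube([79, 1419, 17]);
translate([1782, 0, 319]) cube([79, 1419, 17]);


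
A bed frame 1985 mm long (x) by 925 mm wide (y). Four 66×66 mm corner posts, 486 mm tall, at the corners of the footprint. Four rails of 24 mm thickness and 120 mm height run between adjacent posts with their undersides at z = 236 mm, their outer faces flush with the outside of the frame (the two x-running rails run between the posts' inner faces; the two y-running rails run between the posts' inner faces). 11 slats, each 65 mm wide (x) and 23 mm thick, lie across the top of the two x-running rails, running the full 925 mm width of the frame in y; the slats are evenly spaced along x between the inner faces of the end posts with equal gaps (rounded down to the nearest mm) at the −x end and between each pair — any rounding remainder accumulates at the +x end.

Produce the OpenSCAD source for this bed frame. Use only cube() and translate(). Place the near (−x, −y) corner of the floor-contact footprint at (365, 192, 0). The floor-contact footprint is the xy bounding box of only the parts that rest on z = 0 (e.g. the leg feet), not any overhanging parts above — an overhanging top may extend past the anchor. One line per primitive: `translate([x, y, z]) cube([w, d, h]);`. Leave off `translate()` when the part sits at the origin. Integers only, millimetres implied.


translate([365, 192, 0]) cube([66, 66, 486]);
translate([365, 1051, 0]) cube([66, 66, 486]);
translate([2284, 192, 0]) cube([66, 66, 486]);
translate([2284, 1051, 0]) cube([66, 66, 486]);
translate([431, 192, 236]) cube([1853, 24, 120]);
translate([431, 1093, 236]) cube([1853, 24, 120]);
translate([365, 258, 236]) cube([24, 793, 120]);
translate([2326, 258, 236]) cube([24, 793, 120]);
translate([525, 192, 356]) cube([65, 925, 23]);
translate([684, 192, 356]) cube([65, 925, 23]);
translate([843, 192, 356]) cube([65, 925, 23]);
translate([1002, 192, 356]) cube([65, 925, 23]);
translate([1161, 192, 356]) cube([65, 925, 23]);
translate([1320, 192, 356]) cube([65, 925, 23]);
translate([1479, 192, 356]) cube([65, 925, 23]);
translate([1638, 192, 356]) cube([65, 925, 23]);
translate([1797, 192, 356]) cube([65, 925, 23]);
translate([1956, 192, 356]) cube([65, 925, 23]);
translate([2115, 192, 356]) cube([65, 925, 23]);


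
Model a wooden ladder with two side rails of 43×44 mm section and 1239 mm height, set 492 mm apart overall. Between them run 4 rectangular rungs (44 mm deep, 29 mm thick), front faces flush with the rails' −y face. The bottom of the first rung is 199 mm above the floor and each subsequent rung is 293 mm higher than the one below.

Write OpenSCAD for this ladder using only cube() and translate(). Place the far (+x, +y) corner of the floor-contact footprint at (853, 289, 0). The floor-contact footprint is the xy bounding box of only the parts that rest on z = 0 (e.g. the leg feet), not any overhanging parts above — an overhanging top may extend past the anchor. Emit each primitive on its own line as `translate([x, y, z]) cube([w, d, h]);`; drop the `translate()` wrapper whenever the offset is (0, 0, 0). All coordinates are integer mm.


translate([361, 245, 0]) cube([43, 44, 1239]);
translate([810, 245, 0]) cube([43, 44, 1239]);
translate([404, 245, 199]) cube([406, 44, 29]);
translate([404, 245, 492]) cube([406, 44, 29]);
translate([404, 245, 785]) cube([406, 44, 29]);
translate([404, 245, 1078]) cube([406, 44, 29]);


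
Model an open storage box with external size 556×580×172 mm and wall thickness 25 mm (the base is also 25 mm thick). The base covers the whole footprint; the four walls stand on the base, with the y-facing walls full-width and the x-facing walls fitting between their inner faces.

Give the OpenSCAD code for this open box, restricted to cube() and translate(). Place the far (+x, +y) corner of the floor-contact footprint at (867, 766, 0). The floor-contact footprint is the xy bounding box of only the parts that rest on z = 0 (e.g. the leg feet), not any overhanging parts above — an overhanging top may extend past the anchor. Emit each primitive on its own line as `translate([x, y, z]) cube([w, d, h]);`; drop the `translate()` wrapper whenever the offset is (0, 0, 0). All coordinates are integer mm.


translate([311, 186, 0]) cube([556, 580, 25]);
translate([311, 186, 25]) cube([556, 25, 147]);
translate([311, 741, 25]) cube([556, 25, 147]);
translate([311, 211, 25]) cube([25, 530, 147]);
translate([842, 211, 25]) cube([25, 530, 147]);


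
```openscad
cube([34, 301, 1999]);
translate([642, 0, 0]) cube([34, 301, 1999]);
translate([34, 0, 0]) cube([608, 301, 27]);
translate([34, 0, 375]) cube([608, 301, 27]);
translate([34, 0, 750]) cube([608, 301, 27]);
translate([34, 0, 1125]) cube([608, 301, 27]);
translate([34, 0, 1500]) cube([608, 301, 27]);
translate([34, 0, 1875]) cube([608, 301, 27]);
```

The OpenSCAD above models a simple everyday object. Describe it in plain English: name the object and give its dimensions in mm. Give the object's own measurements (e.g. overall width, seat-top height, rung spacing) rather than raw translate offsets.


An open bookshelf. Two side panels, each 34 mm thick, 301 mm deep and 1999 mm tall, stand 676 mm apart (outside-to-outside). Between them sit 6 shelves, each 27 mm thick and 301 mm deep, spanning the full gap between the sides. The bottom shelf rests on the floor (its underside at z = 0) and the clear gap between one shelf's top and the next shelf's underside is 348 mm.


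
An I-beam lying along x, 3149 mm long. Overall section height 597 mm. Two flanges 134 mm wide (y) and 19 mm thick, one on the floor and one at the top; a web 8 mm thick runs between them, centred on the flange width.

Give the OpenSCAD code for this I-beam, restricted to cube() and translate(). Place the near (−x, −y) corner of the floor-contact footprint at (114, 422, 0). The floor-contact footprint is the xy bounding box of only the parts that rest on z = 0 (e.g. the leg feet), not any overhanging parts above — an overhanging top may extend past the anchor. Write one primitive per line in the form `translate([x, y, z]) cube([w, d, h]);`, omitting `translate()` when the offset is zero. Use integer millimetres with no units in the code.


translate([114, 422, 0]) cube([3149, 134, 19]);
translate([114, 485, 19]) cube([3149, 8, 559]);
translate([114, 422, 578]) cube([3149, 134, 19]);


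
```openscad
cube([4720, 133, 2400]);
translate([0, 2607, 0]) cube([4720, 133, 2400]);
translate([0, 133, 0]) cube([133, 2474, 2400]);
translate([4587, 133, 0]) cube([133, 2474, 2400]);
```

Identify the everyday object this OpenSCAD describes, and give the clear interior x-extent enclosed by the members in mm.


A house (or room) frame. The interior width is 4454 mm.

Four 2400 mm walls enclosing a rectangle with no floor or roof — a room or house frame. Outside width is 4720 mm and wall thickness is 133 mm, so the interior width is 4720 − 2 × 133 = 4454 mm.


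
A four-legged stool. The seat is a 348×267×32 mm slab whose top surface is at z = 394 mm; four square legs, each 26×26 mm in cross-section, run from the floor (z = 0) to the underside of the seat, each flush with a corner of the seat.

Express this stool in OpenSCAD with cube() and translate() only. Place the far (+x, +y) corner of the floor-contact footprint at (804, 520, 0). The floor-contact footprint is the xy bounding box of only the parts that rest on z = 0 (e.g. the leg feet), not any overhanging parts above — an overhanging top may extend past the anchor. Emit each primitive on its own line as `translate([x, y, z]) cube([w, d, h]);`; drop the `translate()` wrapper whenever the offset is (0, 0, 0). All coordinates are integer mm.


translate([456, 253, 362]) cube([348, 267, 32]);
translate([456, 253, 0]) cube([26, 26, 362]);
translate([778, 253, 0]) cube([26, 26, 362]);
translate([456, 494, 0]) cube([26, 26, 362]);
translate([778, 494, 0]) cube([26, 26, 362]);


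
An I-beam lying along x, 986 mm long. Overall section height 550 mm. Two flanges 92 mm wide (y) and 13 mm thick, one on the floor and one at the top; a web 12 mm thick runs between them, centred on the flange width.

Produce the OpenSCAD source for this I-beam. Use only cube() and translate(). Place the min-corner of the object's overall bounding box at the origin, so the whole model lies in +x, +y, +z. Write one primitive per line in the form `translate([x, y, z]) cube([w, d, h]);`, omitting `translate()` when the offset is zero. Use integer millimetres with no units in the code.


cube([986, 92, 13]);
translate([0, 40, 13]) cube([986, 12, 524]);
translate([0, 0, 537]) cube([986, 92, 13]);


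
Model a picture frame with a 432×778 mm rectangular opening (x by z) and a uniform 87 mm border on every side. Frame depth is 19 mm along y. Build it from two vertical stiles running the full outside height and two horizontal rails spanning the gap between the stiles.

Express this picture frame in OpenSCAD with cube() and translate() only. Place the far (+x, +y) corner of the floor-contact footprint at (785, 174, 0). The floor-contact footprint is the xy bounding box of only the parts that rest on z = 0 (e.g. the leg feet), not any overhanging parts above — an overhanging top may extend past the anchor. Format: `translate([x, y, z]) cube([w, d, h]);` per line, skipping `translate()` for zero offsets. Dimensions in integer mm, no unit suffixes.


translate([179, 155, 0]) cube([87, 19, 952]);
translate([698, 155, 0]) cube([87, 19, 952]);
translate([266, 155, 0]) cube([432, 19, 87]);
translate([266, 155, 865]) cube([432, 19, 87]);


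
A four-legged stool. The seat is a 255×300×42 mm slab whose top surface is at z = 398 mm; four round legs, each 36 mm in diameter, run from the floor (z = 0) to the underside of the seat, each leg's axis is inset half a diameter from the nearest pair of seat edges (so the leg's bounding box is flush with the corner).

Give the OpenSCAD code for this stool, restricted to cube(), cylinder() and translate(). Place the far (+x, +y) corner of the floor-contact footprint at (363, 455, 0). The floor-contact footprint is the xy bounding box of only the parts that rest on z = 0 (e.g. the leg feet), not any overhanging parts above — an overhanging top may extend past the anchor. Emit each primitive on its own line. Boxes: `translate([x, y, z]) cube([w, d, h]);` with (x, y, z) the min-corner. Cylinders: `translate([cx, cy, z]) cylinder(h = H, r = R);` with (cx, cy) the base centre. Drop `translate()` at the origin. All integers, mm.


translate([108, 155, 356]) cube([255, 300, 42]);
translate([126, 173, 0]) cylinder(h = 356, r = 18);
translate([345, 173, 0]) cylinder(h = 356, r = 18);
translate([126, 437, 0]) cylinder(h = 356, r = 18);
translate([345, 437, 0]) cylinder(h = 356, r = 18);


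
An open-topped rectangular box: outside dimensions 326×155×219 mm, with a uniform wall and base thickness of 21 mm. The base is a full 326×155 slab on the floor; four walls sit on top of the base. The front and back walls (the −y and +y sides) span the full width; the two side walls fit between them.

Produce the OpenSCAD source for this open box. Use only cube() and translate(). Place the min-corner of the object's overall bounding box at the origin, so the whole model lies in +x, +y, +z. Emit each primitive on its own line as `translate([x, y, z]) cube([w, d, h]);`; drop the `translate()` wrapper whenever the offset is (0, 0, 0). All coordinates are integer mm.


cube([326, 155, 21]);
translate([0, 0, 21]) cube([326, 21, 198]);
translate([0, 134, 21]) cube([326, 21, 198]);
translate([0, 21, 21]) cube([21, 113, 198]);
translate([305, 21, 21]) cube([21, 113, 198]);


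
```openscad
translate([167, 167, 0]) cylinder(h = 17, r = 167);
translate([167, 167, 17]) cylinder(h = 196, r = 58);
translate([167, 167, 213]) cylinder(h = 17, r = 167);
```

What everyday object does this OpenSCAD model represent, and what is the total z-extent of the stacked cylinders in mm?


A spool. The overall height is 230 mm.

Three coaxial cylinders, large–small–large — a spool. Two 17 mm flanges and a 196 mm core give 17 + 196 + 17 = 230 mm.


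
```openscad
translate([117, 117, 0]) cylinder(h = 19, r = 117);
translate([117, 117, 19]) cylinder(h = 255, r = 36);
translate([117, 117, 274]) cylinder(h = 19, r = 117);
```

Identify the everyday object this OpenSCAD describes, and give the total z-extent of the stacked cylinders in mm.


A spool. The overall height is 293 mm.

Three coaxial cylinders, large–small–large — a spool. Two 19 mm flanges and a 255 mm core give 19 + 255 + 19 = 293 mm.


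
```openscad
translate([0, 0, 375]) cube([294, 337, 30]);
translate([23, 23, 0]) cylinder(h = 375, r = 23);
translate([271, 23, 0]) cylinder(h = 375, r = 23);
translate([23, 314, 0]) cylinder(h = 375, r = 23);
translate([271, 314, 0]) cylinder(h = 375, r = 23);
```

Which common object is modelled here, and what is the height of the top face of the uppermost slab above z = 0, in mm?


A stool. The seat height is 405 mm.

A 294×337×30 slab at z = 375 on four corner cylinders — a stool. The seat top is 375 + 30 = 405 mm.


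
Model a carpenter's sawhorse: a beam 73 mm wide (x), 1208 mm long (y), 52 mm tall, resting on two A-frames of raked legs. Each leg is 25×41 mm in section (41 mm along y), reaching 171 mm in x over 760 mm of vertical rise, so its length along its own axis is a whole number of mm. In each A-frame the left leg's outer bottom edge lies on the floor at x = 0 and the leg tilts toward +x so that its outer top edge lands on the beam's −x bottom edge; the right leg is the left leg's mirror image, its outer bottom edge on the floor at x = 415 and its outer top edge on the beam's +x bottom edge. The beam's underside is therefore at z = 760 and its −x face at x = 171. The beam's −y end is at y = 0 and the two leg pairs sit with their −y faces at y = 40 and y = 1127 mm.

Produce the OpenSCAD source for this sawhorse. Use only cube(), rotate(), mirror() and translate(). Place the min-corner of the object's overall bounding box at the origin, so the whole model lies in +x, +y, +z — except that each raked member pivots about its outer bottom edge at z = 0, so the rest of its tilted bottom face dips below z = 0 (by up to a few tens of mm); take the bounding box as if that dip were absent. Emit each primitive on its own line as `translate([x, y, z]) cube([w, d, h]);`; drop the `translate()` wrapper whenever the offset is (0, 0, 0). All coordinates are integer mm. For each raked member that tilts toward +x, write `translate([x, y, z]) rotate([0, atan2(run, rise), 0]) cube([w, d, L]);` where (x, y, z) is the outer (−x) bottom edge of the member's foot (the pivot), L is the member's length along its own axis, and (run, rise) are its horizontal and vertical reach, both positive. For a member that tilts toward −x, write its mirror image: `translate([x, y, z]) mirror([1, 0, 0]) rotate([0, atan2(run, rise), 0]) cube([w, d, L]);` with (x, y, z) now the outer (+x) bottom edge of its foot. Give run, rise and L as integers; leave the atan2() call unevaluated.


translate([171, 0, 760]) cube([73, 1208, 52]);
translate([0, 40, 0]) rotate([0, atan2(171, 760), 0]) cube([25, 41, 779]);
translate([415, 40, 0]) mirror([1, 0, 0]) rotate([0, atan2(171, 760), 0]) cube([25, 41, 779]);
translate([0, 1127, 0]) rotate([0, atan2(171, 760), 0]) cube([25, 41, 779]);
translate([415, 1127, 0]) mirror([1, 0, 0]) rotate([0, atan2(171, 760), 0]) cube([25, 41, 779]);


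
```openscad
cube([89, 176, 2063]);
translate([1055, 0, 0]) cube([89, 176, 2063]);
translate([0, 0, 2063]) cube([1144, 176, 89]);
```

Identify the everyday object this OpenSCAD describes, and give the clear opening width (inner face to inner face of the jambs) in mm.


A door frame. The clear opening width is 966 mm.

Two 2063 mm tall posts with a header on top — a door frame. The left jamb is 89 mm wide at x = 0; the right jamb starts at x = 1055. The clear opening is 1055 − 89 = 966 mm.


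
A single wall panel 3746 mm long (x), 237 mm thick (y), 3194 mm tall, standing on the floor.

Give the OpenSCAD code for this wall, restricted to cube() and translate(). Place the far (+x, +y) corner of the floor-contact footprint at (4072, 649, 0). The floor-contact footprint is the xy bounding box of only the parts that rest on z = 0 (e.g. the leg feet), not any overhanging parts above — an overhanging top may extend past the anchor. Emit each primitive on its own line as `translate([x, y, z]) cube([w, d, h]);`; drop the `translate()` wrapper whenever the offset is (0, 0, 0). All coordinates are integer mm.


translate([326, 412, 0]) cube([3746, 237, 3194]);


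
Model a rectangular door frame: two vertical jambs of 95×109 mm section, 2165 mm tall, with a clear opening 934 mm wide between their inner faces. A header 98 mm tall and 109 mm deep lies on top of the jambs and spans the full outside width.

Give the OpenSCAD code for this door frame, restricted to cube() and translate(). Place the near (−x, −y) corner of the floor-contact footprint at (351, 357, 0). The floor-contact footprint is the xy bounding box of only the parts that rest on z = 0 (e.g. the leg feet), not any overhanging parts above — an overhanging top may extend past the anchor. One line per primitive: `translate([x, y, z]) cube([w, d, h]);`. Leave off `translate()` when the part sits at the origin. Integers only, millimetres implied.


translate([351, 357, 0]) cube([95, 109, 2165]);
translate([1380, 357, 0]) cube([95, 109, 2165]);
translate([351, 357, 2165]) cube([1124, 109, 98]);


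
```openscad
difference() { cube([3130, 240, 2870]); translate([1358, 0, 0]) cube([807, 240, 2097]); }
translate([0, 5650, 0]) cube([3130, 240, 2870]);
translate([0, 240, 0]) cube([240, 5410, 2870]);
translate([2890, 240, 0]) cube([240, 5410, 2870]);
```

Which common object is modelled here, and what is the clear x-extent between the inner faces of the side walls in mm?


A single room. The interior width is 2650 mm.

Four walls enclosing a rectangle with a door in the front wall — a room. Outside width 3130 minus two 240 mm walls gives 2650 mm.


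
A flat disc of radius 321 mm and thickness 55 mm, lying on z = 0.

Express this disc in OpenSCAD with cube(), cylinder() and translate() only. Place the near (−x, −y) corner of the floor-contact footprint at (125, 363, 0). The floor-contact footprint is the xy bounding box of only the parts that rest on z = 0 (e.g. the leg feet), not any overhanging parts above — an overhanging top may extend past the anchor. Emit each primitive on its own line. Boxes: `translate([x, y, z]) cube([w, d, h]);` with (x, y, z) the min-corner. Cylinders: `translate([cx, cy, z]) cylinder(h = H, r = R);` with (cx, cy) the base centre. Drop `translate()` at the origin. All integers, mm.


translate([446, 684, 0]) cylinder(h = 55, r = 321);


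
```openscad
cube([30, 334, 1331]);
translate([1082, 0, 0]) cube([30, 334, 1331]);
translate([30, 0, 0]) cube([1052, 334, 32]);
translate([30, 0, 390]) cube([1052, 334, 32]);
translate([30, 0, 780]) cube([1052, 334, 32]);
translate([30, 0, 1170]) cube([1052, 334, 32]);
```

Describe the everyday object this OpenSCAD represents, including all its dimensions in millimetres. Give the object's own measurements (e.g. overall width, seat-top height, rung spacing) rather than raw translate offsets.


An open bookshelf. Two side panels, each 30 mm thick, 334 mm deep and 1331 mm tall, stand 1112 mm apart (outside-to-outside). Between them sit 4 shelves, each 32 mm thick and 334 mm deep, spanning the full gap between the sides. The bottom shelf rests on the floor (its underside at z = 0) and the clear gap between one shelf's top and the next shelf's underside is 358 mm.


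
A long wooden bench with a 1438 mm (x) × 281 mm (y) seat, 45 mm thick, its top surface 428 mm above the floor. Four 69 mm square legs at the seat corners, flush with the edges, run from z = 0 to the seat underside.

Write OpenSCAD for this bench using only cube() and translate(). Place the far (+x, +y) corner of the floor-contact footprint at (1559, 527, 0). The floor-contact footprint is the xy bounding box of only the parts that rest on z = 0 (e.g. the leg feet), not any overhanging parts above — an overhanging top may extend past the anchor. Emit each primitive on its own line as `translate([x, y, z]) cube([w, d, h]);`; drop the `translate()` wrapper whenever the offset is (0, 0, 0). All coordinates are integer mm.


translate([121, 246, 383]) cube([1438, 281, 45]);
translate([121, 246, 0]) cube([69, 69, 383]);
translate([121, 458, 0]) cube([69, 69, 383]);
translate([1490, 246, 0]) cube([69, 69, 383]);
translate([1490, 458, 0]) cube([69, 69, 383]);


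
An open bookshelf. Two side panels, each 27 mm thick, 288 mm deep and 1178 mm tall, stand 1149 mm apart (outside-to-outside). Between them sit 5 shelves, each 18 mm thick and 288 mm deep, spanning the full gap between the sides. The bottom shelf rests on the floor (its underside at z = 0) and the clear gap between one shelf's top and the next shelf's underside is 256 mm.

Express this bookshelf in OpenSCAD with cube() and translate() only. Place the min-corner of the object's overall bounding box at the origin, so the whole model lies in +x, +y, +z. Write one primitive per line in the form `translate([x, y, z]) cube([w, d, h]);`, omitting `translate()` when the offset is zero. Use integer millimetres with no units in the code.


cube([27, 288, 1178]);
translate([1122, 0, 0]) cube([27, 288, 1178]);
translate([27, 0, 0]) cube([1095, 288, 18]);
translate([27, 0, 274]) cube([1095, 288, 18]);
translate([27, 0, 548]) cube([1095, 288, 18]);
translate([27, 0, 822]) cube([1095, 288, 18]);
translate([27, 0, 1096]) cube([1095, 288, 18]);


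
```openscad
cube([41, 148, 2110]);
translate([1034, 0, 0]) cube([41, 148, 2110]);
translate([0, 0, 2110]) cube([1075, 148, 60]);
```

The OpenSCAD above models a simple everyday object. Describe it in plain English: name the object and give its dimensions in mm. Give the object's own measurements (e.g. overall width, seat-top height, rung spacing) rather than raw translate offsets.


A door frame. The clear opening is 993 mm wide and 2110 mm high. Two 41 mm wide jambs, 148 mm deep, stand either side of the opening from the floor to the top of the opening. A 60 mm thick head sits across the top of both jambs, spanning the full outside width of the frame.


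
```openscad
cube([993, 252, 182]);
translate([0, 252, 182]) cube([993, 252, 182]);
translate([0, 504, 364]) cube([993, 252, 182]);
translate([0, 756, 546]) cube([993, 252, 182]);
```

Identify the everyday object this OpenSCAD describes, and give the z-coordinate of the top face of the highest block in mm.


A staircase. The total rise is 728 mm.

4 identical blocks, each offset up and back from the previous — a staircase. Each step is 182 mm tall and there are 4 of them, so the total rise is 4 × 182 = 728 mm.


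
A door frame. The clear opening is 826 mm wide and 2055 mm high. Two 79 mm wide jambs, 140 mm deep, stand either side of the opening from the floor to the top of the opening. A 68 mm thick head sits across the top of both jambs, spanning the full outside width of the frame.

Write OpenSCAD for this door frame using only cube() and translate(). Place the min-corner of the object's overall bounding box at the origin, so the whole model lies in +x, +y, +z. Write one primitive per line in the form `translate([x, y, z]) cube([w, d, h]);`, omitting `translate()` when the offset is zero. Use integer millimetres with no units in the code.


cube([79, 140, 2055]);
translate([905, 0, 0]) cube([79, 140, 2055]);
translate([0, 0, 2055]) cube([984, 140, 68]);


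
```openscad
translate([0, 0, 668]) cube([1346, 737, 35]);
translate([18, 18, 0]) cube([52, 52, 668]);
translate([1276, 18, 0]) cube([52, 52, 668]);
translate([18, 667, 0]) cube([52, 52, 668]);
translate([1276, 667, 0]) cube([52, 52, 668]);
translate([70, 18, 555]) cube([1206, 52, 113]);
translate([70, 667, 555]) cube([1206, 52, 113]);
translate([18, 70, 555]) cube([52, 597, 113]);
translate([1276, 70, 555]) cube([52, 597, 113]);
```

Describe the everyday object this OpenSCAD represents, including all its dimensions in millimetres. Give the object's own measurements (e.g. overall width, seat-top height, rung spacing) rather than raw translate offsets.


A table: top 1346 mm (x) × 737 mm (y), 35 mm thick, upper face at z = 703 mm, on four 52×52 mm square legs, each inset 18 mm from the nearest pair of top edges from z = 0 to the bottom of the top. Four apron rails, 52 mm thick and 113 mm tall, run between adjacent legs with their top edges flush with the underside of the top and their outer faces flush with the legs' outer faces.


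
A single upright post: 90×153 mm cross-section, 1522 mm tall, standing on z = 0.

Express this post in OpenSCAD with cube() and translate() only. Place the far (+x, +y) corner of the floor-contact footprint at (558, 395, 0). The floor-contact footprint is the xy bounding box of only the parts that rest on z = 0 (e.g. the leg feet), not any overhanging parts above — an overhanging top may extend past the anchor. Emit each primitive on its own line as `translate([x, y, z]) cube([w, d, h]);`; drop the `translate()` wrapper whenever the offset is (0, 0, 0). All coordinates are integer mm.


translate([468, 242, 0]) cube([90, 153, 1522]);
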